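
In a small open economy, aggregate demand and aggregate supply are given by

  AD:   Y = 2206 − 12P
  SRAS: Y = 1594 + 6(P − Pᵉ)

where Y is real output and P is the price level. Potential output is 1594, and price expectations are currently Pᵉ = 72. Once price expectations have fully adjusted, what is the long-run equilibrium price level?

Short run: with Pᵉ = 72, SRAS is Y = 1162 + 6P. Setting AD = SRAS gives 1044 = 18P, so P = 58 and Y = 2206 − 12·58 = 1510.
Output 1510 is below potential 1594, so over time expected prices fall and SRAS shifts right until Y returns to 1594.
Long run: Y = 1594 on the AD curve gives 1594 = 2206 − 12P, so P = 51.

Long-run P = 51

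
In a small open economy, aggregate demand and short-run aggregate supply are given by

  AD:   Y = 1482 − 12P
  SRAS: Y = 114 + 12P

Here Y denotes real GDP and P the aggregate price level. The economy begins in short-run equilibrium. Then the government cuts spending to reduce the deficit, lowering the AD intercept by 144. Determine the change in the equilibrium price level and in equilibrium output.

This is a negative demand shock: AD shifts left.
New AD: Y = 1338 − 12P.
Set AD = SRAS: 1338 − 12P = 114 + 12P, so 1224 = 24P and P = 51.
Y = 1338 − 12·51 = 726.
Initially P = 57, Y = 798, so ΔP = -6 and ΔY = -72.

ΔP = -6, ΔY = -72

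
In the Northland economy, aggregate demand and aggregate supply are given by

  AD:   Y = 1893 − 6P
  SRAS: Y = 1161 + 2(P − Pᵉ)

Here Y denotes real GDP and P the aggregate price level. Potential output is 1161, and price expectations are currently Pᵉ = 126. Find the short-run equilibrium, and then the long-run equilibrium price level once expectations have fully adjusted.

Short run: with Pᵉ = 126, SRAS is Y = 909 + 2P. Setting AD = SRAS gives 984 = 8P, so P = 123 and Y = 1893 − 6·123 = 1155.
Output 1155 is below potential 1161, so over time expected prices fall and SRAS shifts right until Y returns to 1161.
Long run: Y = 1161 on the AD curve gives 1161 = 1893 − 6P, so P = 122.

Short run: P = 123, Y = 1155. Long run: P = 122.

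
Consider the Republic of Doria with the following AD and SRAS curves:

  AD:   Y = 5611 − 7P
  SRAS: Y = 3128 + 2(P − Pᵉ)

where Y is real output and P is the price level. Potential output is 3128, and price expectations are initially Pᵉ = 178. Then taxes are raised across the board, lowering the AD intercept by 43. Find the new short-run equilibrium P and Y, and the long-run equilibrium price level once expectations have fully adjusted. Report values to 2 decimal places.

AD shifts left: new AD is Y = 5568 − 7P. With Pᵉ = 178, SRAS is Y = 2772 + 2P.
Short run: 5568 − 7P = 2772 + 2P gives 2796 = 9P, so P = 310.67 and Y = 5568 − 7P = 3393.33.
Y = 3393.33 is above potential 3128; expectations adjust and SRAS shifts left until Y = 3128.
Long run: on the new AD curve, 3128 = 5568 − 7P gives P = 348.57.

Short run: P = 310.67, Y = 3393.33. Long run: P = 348.57.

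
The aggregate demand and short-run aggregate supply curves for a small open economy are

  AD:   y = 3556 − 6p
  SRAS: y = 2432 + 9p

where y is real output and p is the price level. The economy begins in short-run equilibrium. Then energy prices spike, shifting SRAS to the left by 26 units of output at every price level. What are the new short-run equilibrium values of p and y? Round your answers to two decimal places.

This is a negative supply shock: SRAS shifts left.
New SRAS: y = 2406 + 9p.
Set AD = SRAS: 3556 − 6p = 2406 + 9p, so 1150 = 15p and p = 76.67.
Substituting into AD, y = 3096.00.

p = 76.67, y = 3096.00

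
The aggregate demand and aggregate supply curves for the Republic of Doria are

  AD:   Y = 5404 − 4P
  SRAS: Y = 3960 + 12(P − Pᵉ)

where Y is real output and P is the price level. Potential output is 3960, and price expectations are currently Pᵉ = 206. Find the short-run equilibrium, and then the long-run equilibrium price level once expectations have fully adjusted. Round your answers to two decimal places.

Short run: P = 244.75, Y = 4425.00. Long run: P = 361.00.

Short run: with Pᵉ = 206, SRAS is Y = 1488 + 12P. Setting AD = SRAS gives 3916 = 16P, so P = 244.75 and Y = 5404 − 4P = 4425.00.
Output 4425.00 is above potential 3960, so over time expected prices rise and SRAS shifts left until Y returns to 3960.
Long run: Y = 3960 on the AD curve gives 3960 = 5404 − 4P, so P = 361.00.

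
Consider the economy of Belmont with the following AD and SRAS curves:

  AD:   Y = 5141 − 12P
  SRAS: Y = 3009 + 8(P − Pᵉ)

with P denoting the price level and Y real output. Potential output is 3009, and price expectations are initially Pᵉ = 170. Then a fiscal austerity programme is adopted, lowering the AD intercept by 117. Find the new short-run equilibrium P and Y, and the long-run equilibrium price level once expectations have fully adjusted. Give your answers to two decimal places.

Short run: P = 168.75, Y = 2999.00. Long run: P = 167.92.

AD shifts left: new AD is Y = 5024 − 12P. With Pᵉ = 170, SRAS is Y = 1649 + 8P.
Short run: 5024 − 12P = 1649 + 8P gives 3375 = 20P, so P = 168.75 and Y = 5024 − 12P = 2999.00.
Y = 2999.00 is below potential 3009; expectations adjust and SRAS shifts right until Y = 3009.
Long run: on the new AD curve, 3009 = 5024 − 12P gives P = 167.92.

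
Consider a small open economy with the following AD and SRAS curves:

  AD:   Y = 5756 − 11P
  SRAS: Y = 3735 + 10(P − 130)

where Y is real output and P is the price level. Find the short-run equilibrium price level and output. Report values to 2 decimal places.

Write SRAS as Y = 3735 + 10P − 1300 = 2435 + 10P.
Set AD = SRAS: 5756 − 11P = 2435 + 10P, so 3321 = 21P and P = 158.14.
Substituting into AD, Y = 5756 − 11P = 4016.43.

P = 158.14, Y = 4016.43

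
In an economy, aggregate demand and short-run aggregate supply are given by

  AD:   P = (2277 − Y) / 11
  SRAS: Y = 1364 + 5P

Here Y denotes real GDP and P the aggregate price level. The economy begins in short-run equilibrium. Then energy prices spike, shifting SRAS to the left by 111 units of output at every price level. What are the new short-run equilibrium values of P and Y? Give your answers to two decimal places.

This is a negative supply shock: SRAS shifts left.
New SRAS: Y = 1253 + 5P.
Set AD = SRAS: 2277 − 11P = 1253 + 5P, so 1024 = 16P and P = 64.00.
Substituting into AD, Y = 1573.00.

P = 64.00, Y = 1573.00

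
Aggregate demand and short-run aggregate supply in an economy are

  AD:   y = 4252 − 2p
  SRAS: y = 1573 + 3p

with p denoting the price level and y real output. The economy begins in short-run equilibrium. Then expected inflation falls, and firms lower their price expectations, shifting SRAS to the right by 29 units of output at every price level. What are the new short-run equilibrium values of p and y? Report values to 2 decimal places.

This is a positive supply shock: SRAS shifts right.
New SRAS: y = 1602 + 3p.
Set AD = SRAS: 4252 − 2p = 1602 + 3p, so 2650 = 5p and p = 530.00.
Substituting into AD, y = 3192.00.

p = 530.00, y = 3192.00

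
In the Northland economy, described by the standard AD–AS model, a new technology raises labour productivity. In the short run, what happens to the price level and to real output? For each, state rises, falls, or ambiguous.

This is a favourable supply shock: SRAS shifts right.
Moving along the downward-sloping AD curve, P falls and Y rises.

Price level: falls; output: rises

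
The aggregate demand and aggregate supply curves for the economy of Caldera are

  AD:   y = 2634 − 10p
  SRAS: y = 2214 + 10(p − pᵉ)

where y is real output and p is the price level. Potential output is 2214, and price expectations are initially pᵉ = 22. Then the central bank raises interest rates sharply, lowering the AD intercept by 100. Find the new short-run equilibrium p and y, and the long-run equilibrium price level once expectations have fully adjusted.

AD shifts left: new AD is y = 2534 − 10p. With pᵉ = 22, SRAS is y = 1994 + 10p.
Short run: 2534 − 10p = 1994 + 10p gives 540 = 20p, so p = 27 and y = 2534 − 10·27 = 2264.
y = 2264 is above potential 2214; expectations adjust and SRAS shifts left until y = 2214.
Long run: on the new AD curve, 2214 = 2534 − 10p gives p = 32.

Short run: p = 27, y = 2264. Long run: p = 32.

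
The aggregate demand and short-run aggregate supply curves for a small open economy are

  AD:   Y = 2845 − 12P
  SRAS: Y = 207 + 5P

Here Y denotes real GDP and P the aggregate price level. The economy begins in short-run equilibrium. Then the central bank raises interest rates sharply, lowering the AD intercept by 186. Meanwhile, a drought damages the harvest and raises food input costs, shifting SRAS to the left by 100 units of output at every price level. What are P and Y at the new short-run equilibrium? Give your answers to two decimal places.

P = 150.12, Y = 857.59

After both shocks: AD is Y = 2659 − 12P and SRAS is Y = 107 + 5P.
Setting them equal: 2552 = 17P, so P = 150.12.
Substituting into AD, Y = 857.59.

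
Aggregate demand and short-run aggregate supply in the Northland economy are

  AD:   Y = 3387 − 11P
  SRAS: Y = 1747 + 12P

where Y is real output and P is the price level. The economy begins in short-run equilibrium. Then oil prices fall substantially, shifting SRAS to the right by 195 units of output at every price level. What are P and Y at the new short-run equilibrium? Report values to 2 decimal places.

This is a positive supply shock: SRAS shifts right.
New SRAS: Y = 1942 + 12P.
Set AD = SRAS: 3387 − 11P = 1942 + 12P, so 1445 = 23P and P = 62.83.
Substituting into AD, Y = 2695.91.

P = 62.83, Y = 2695.91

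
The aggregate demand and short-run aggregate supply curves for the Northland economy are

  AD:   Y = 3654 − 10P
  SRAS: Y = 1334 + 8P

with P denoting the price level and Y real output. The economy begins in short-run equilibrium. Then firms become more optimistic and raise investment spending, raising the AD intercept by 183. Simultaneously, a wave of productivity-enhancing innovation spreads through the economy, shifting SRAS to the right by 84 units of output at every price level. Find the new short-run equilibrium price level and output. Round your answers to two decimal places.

P = 134.39, Y = 2493.11

After both shocks: AD is Y = 3837 − 10P and SRAS is Y = 1418 + 8P.
Setting them equal: 2419 = 18P, so P = 134.39.
Substituting into AD, Y = 2493.11.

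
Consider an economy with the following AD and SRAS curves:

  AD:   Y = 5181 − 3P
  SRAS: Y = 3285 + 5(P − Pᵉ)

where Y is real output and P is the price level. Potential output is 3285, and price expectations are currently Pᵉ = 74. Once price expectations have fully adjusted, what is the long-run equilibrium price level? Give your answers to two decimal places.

Long-run P = 632.00

Short run: with Pᵉ = 74, SRAS is Y = 2915 + 5P. Setting AD = SRAS gives 2266 = 8P, so P = 283.25 and Y = 5181 − 3P = 4331.25.
Output 4331.25 is above potential 3285, so over time expected prices rise and SRAS shifts left until Y returns to 3285.
Long run: Y = 3285 on the AD curve gives 3285 = 5181 − 3P, so P = 632.00.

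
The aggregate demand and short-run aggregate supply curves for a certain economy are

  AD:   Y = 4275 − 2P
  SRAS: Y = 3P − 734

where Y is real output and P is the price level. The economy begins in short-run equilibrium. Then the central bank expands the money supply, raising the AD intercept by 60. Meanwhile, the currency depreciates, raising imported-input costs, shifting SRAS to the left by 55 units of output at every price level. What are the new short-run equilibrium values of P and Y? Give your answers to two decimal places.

After both shocks: AD is Y = 4335 − 2P and SRAS is Y = 3P − 789.
Setting them equal: 5124 = 5P, so P = 1024.80.
Substituting into AD, Y = 2285.40.

P = 1024.80, Y = 2285.40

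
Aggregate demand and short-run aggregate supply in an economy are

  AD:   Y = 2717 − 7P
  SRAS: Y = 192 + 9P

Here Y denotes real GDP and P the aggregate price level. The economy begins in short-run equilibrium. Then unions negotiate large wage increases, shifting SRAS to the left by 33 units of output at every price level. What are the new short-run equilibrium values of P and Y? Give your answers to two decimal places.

This is a negative supply shock: SRAS shifts left.
New SRAS: Y = 159 + 9P.
Set AD = SRAS: 2717 − 7P = 159 + 9P, so 2558 = 16P and P = 159.88.
Substituting into AD, Y = 1597.88.

P = 159.88, Y = 1597.88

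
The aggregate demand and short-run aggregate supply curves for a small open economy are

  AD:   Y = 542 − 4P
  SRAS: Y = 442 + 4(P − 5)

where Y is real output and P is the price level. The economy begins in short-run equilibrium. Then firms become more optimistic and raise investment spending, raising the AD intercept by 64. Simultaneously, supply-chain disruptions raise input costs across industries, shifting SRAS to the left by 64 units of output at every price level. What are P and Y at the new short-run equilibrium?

P = 31, Y = 482

After both shocks: AD is Y = 606 − 4P and SRAS is Y = 358 + 4P.
Setting them equal: 248 = 8P, so P = 31.
Y = 606 − 4·31 = 482.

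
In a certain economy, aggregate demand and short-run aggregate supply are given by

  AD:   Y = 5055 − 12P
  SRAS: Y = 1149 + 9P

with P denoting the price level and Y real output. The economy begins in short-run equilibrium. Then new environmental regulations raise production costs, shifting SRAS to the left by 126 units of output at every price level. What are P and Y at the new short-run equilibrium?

P = 192, Y = 2751

This is a negative supply shock: SRAS shifts left.
New SRAS: Y = 1023 + 9P.
Set AD = SRAS: 5055 − 12P = 1023 + 9P, so 4032 = 21P and P = 192.
Y = 5055 − 12·192 = 2751.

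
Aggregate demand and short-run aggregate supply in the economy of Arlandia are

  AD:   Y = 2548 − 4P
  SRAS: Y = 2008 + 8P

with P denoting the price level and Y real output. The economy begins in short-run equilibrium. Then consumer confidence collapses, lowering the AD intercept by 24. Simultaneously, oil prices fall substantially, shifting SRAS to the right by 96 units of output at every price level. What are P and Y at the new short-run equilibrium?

After both shocks: AD is Y = 2524 − 4P and SRAS is Y = 2104 + 8P.
Setting them equal: 420 = 12P, so P = 35.
Y = 2524 − 4·35 = 2384.

P = 35, Y = 2384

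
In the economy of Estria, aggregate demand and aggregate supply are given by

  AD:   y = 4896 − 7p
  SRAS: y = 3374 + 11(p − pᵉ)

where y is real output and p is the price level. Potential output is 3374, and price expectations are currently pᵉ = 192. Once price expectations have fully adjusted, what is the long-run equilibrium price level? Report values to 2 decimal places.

Short run: with pᵉ = 192, SRAS is y = 1262 + 11p. Setting AD = SRAS gives 3634 = 18p, so p = 201.89 and y = 4896 − 7p = 3482.78.
Output 3482.78 is above potential 3374, so over time expected prices rise and SRAS shifts left until y returns to 3374.
Long run: y = 3374 on the AD curve gives 3374 = 4896 − 7p, so p = 217.43.

Long-run p = 217.43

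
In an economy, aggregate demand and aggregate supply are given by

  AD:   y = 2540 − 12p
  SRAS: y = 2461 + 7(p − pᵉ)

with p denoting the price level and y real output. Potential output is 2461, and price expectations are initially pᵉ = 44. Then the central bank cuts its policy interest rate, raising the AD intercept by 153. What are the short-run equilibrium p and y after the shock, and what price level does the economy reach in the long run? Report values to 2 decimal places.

Short run: p = 28.42, y = 2351.95. Long run: p = 19.33.

AD shifts right: new AD is y = 2693 − 12p. With pᵉ = 44, SRAS is y = 2153 + 7p.
Short run: 2693 − 12p = 2153 + 7p gives 540 = 19p, so p = 28.42 and y = 2693 − 12p = 2351.95.
y = 2351.95 is below potential 2461; expectations adjust and SRAS shifts right until y = 2461.
Long run: on the new AD curve, 2461 = 2693 − 12p gives p = 19.33.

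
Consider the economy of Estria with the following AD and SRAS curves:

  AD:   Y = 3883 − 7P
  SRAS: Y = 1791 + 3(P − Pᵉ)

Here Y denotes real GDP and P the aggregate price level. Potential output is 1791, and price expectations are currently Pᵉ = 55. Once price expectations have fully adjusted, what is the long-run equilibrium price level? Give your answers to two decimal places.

Short run: with Pᵉ = 55, SRAS is Y = 1626 + 3P. Setting AD = SRAS gives 2257 = 10P, so P = 225.70 and Y = 3883 − 7P = 2303.10.
Output 2303.10 is above potential 1791, so over time expected prices rise and SRAS shifts left until Y returns to 1791.
Long run: Y = 1791 on the AD curve gives 1791 = 3883 − 7P, so P = 298.86.

Long-run P = 298.86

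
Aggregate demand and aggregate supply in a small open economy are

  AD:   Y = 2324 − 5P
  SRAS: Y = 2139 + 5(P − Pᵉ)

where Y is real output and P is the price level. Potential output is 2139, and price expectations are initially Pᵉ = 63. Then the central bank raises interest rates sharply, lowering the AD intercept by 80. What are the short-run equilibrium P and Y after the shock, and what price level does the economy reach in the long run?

AD shifts left: new AD is Y = 2244 − 5P. With Pᵉ = 63, SRAS is Y = 1824 + 5P.
Short run: 2244 − 5P = 1824 + 5P gives 420 = 10P, so P = 42 and Y = 2244 − 5·42 = 2034.
Y = 2034 is below potential 2139; expectations adjust and SRAS shifts right until Y = 2139.
Long run: on the new AD curve, 2139 = 2244 − 5P gives P = 21.

Short run: P = 42, Y = 2034. Long run: P = 21.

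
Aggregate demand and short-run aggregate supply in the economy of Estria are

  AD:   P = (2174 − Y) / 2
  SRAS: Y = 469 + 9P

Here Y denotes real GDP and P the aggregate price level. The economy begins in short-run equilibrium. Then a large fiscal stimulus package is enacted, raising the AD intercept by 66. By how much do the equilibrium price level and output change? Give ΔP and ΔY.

This is a positive demand shock: AD shifts right.
New AD: Y = 2240 − 2P.
Set AD = SRAS: 2240 − 2P = 469 + 9P, so 1771 = 11P and P = 161.
Y = 2240 − 2·161 = 1918.
Initially P = 155, Y = 1864, so ΔP = +6 and ΔY = +54.

ΔP = +6, ΔY = +54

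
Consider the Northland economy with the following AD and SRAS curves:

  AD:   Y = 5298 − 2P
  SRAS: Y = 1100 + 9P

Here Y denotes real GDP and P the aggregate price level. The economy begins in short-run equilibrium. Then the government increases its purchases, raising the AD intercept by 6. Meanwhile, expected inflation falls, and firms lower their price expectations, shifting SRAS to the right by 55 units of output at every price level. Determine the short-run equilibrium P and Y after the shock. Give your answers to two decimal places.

P = 377.18, Y = 4549.64

After both shocks: AD is Y = 5304 − 2P and SRAS is Y = 1155 + 9P.
Setting them equal: 4149 = 11P, so P = 377.18.
Substituting into AD, Y = 4549.64.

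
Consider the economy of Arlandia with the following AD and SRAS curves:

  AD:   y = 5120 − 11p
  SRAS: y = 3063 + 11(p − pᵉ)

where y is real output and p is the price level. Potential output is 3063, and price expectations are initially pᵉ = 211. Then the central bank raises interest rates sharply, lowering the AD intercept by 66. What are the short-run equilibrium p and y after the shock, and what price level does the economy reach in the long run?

AD shifts left: new AD is y = 5054 − 11p. With pᵉ = 211, SRAS is y = 742 + 11p.
Short run: 5054 − 11p = 742 + 11p gives 4312 = 22p, so p = 196 and y = 5054 − 11·196 = 2898.
y = 2898 is below potential 3063; expectations adjust and SRAS shifts right until y = 3063.
Long run: on the new AD curve, 3063 = 5054 − 11p gives p = 181.

Short run: p = 196, y = 2898. Long run: p = 181.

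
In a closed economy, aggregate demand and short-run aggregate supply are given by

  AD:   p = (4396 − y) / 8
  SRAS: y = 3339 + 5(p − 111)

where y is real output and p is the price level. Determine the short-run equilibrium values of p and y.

p = 124, y = 3404

Write SRAS as y = 3339 + 5p − 555 = 2784 + 5p.
Rearrange AD to y = 4396 − 8p.
Set AD = SRAS: 4396 − 8p = 2784 + 5p, so 1612 = 13p and p = 124.
Then y = 4396 − 8·124 = 3404.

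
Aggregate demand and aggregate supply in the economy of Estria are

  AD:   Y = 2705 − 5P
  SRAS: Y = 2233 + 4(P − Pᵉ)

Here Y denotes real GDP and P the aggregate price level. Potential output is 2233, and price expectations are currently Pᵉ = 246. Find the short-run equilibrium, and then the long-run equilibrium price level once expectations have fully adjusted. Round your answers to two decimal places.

Short run: with Pᵉ = 246, SRAS is Y = 1249 + 4P. Setting AD = SRAS gives 1456 = 9P, so P = 161.78 and Y = 2705 − 5P = 1896.11.
Output 1896.11 is below potential 2233, so over time expected prices fall and SRAS shifts right until Y returns to 2233.
Long run: Y = 2233 on the AD curve gives 2233 = 2705 − 5P, so P = 94.40.

Short run: P = 161.78, Y = 1896.11. Long run: P = 94.40.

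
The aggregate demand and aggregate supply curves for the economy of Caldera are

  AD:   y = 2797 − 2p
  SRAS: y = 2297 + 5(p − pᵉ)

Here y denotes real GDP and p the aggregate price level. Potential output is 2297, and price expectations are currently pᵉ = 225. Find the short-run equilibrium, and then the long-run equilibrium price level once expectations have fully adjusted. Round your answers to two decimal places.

Short run: with pᵉ = 225, SRAS is y = 1172 + 5p. Setting AD = SRAS gives 1625 = 7p, so p = 232.14 and y = 2797 − 2p = 2332.71.
Output 2332.71 is above potential 2297, so over time expected prices rise and SRAS shifts left until y returns to 2297.
Long run: y = 2297 on the AD curve gives 2297 = 2797 − 2p, so p = 250.00.

Short run: p = 232.14, y = 2332.71. Long run: p = 250.00.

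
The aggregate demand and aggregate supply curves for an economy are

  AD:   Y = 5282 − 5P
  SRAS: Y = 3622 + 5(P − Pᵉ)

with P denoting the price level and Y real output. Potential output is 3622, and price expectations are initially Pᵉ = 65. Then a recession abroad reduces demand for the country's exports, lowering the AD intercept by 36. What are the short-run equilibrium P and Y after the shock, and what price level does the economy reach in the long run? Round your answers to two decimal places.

AD shifts left: new AD is Y = 5246 − 5P. With Pᵉ = 65, SRAS is Y = 3297 + 5P.
Short run: 5246 − 5P = 3297 + 5P gives 1949 = 10P, so P = 194.90 and Y = 5246 − 5P = 4271.50.
Y = 4271.50 is above potential 3622; expectations adjust and SRAS shifts left until Y = 3622.
Long run: on the new AD curve, 3622 = 5246 − 5P gives P = 324.80.

Short run: P = 194.90, Y = 4271.50. Long run: P = 324.80.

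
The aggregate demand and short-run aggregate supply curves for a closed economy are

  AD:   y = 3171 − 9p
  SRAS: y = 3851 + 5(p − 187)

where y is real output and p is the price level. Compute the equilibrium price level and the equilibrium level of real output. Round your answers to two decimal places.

Write SRAS as y = 3851 + 5p − 935 = 2916 + 5p.
Set AD = SRAS: 3171 − 9p = 2916 + 5p, so 255 = 14p and p = 18.21.
Substituting into AD, y = 3171 − 9p = 3007.07.

p = 18.21, y = 3007.07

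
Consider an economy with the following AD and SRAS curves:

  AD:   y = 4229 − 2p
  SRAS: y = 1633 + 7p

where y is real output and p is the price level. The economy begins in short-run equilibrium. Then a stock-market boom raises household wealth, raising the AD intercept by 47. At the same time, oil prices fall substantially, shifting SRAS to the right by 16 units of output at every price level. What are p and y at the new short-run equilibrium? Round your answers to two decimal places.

p = 291.89, y = 3692.22

After both shocks: AD is y = 4276 − 2p and SRAS is y = 1649 + 7p.
Setting them equal: 2627 = 9p, so p = 291.89.
Substituting into AD, y = 3692.22.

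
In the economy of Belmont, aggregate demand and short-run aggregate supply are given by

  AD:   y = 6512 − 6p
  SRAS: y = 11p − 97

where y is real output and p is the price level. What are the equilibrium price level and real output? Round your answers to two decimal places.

Set AD = SRAS: 6512 − 6p = 11p − 97, so 6609 = 17p and p = 388.76.
Substituting into AD, y = 6512 − 6p = 4179.41.

p = 388.76, y = 4179.41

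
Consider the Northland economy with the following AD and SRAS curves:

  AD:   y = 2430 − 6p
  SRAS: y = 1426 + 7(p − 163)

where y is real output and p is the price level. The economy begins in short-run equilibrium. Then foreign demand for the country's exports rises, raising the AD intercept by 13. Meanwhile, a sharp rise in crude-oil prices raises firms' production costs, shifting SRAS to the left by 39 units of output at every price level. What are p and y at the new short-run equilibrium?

After both shocks: AD is y = 2443 − 6p and SRAS is y = 246 + 7p.
Setting them equal: 2197 = 13p, so p = 169.
y = 2443 − 6·169 = 1429.

p = 169, y = 1429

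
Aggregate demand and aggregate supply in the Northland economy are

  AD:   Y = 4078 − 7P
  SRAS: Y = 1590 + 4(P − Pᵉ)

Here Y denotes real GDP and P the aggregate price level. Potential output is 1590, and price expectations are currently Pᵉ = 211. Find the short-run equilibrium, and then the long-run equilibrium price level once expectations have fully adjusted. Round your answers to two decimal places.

Short run: with Pᵉ = 211, SRAS is Y = 746 + 4P. Setting AD = SRAS gives 3332 = 11P, so P = 302.91 and Y = 4078 − 7P = 1957.64.
Output 1957.64 is above potential 1590, so over time expected prices rise and SRAS shifts left until Y returns to 1590.
Long run: Y = 1590 on the AD curve gives 1590 = 4078 − 7P, so P = 355.43.

Short run: P = 302.91, Y = 1957.64. Long run: P = 355.43.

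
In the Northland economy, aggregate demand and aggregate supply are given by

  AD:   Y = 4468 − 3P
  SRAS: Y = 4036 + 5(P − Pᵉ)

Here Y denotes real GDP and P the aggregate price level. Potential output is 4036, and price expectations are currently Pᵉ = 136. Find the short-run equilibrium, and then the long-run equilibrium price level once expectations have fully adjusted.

Short run: with Pᵉ = 136, SRAS is Y = 3356 + 5P. Setting AD = SRAS gives 1112 = 8P, so P = 139 and Y = 4468 − 3·139 = 4051.
Output 4051 is above potential 4036, so over time expected prices rise and SRAS shifts left until Y returns to 4036.
Long run: Y = 4036 on the AD curve gives 4036 = 4468 − 3P, so P = 144.

Short run: P = 139, Y = 4051. Long run: P = 144.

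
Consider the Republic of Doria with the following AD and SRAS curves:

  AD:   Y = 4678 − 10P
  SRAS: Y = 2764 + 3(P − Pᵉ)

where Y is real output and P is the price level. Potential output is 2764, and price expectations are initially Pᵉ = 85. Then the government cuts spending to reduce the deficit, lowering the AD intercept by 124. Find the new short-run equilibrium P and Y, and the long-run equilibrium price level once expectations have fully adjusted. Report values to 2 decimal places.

AD shifts left: new AD is Y = 4554 − 10P. With Pᵉ = 85, SRAS is Y = 2509 + 3P.
Short run: 4554 − 10P = 2509 + 3P gives 2045 = 13P, so P = 157.31 and Y = 4554 − 10P = 2980.92.
Y = 2980.92 is above potential 2764; expectations adjust and SRAS shifts left until Y = 2764.
Long run: on the new AD curve, 2764 = 4554 − 10P gives P = 179.00.

Short run: P = 157.31, Y = 2980.92. Long run: P = 179.00.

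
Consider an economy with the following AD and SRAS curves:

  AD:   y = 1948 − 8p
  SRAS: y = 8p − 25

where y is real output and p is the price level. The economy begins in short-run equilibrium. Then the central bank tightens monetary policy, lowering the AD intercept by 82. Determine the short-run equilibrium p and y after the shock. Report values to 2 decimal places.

p = 118.19, y = 920.50

This is a negative demand shock: AD shifts left.
New AD: y = 1866 − 8p.
Set AD = SRAS: 1866 − 8p = 8p − 25, so 1891 = 16p and p = 118.19.
Substituting into AD, y = 920.50.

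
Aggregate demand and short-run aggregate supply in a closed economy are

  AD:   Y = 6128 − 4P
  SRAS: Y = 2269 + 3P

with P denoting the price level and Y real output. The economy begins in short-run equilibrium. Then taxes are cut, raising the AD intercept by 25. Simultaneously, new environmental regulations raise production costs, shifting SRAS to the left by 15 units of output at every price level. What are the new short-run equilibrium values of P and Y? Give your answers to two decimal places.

After both shocks: AD is Y = 6153 − 4P and SRAS is Y = 2254 + 3P.
Setting them equal: 3899 = 7P, so P = 557.00.
Substituting into AD, Y = 3925.00.

P = 557.00, Y = 3925.00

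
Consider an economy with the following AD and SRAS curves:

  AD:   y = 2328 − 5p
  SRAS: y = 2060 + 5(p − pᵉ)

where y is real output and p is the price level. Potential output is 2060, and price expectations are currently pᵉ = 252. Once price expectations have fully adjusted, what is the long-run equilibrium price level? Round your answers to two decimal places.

Short run: with pᵉ = 252, SRAS is y = 800 + 5p. Setting AD = SRAS gives 1528 = 10p, so p = 152.80 and y = 2328 − 5p = 1564.00.
Output 1564.00 is below potential 2060, so over time expected prices fall and SRAS shifts right until y returns to 2060.
Long run: y = 2060 on the AD curve gives 2060 = 2328 − 5p, so p = 53.60.

Long-run p = 53.60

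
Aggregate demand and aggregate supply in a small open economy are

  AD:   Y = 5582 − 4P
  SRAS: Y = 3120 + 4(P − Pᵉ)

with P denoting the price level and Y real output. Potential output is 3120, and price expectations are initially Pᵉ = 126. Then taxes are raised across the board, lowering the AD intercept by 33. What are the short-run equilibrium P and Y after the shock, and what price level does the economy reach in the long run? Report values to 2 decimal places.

AD shifts left: new AD is Y = 5549 − 4P. With Pᵉ = 126, SRAS is Y = 2616 + 4P.
Short run: 5549 − 4P = 2616 + 4P gives 2933 = 8P, so P = 366.63 and Y = 5549 − 4P = 4082.50.
Y = 4082.50 is above potential 3120; expectations adjust and SRAS shifts left until Y = 3120.
Long run: on the new AD curve, 3120 = 5549 − 4P gives P = 607.25.

Short run: P = 366.63, Y = 4082.50. Long run: P = 607.25.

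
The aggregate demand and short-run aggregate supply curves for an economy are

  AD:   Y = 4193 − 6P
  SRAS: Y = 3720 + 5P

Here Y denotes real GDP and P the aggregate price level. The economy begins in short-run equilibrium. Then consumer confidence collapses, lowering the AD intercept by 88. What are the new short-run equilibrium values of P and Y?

This is a negative demand shock: AD shifts left.
New AD: Y = 4105 − 6P.
Set AD = SRAS: 4105 − 6P = 3720 + 5P, so 385 = 11P and P = 35.
Y = 4105 − 6·35 = 3895.

P = 35, Y = 3895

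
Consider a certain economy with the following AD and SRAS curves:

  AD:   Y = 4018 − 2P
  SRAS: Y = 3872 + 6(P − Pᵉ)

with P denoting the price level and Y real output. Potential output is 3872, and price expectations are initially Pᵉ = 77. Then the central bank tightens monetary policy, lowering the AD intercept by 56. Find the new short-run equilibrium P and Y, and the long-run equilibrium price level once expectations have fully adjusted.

AD shifts left: new AD is Y = 3962 − 2P. With Pᵉ = 77, SRAS is Y = 3410 + 6P.
Short run: 3962 − 2P = 3410 + 6P gives 552 = 8P, so P = 69 and Y = 3962 − 2·69 = 3824.
Y = 3824 is below potential 3872; expectations adjust and SRAS shifts right until Y = 3872.
Long run: on the new AD curve, 3872 = 3962 − 2P gives P = 45.

Short run: P = 69, Y = 3824. Long run: P = 45.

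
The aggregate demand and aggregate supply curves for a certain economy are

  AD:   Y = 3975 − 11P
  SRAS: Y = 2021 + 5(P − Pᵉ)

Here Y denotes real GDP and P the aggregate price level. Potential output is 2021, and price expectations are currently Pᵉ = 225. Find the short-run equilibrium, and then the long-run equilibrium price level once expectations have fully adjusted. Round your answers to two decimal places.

Short run: P = 192.44, Y = 1858.19. Long run: P = 177.64.

Short run: with Pᵉ = 225, SRAS is Y = 896 + 5P. Setting AD = SRAS gives 3079 = 16P, so P = 192.44 and Y = 3975 − 11P = 1858.19.
Output 1858.19 is below potential 2021, so over time expected prices fall and SRAS shifts right until Y returns to 2021.
Long run: Y = 2021 on the AD curve gives 2021 = 3975 − 11P, so P = 177.64.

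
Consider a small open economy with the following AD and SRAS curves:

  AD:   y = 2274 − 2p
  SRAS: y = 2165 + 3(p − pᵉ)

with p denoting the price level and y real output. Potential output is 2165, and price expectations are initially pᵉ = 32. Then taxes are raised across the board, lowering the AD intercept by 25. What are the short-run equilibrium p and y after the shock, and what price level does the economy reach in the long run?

Short run: p = 36, y = 2177. Long run: p = 42.

AD shifts left: new AD is y = 2249 − 2p. With pᵉ = 32, SRAS is y = 2069 + 3p.
Short run: 2249 − 2p = 2069 + 3p gives 180 = 5p, so p = 36 and y = 2249 − 2·36 = 2177.
y = 2177 is above potential 2165; expectations adjust and SRAS shifts left until y = 2165.
Long run: on the new AD curve, 2165 = 2249 − 2p gives p = 42.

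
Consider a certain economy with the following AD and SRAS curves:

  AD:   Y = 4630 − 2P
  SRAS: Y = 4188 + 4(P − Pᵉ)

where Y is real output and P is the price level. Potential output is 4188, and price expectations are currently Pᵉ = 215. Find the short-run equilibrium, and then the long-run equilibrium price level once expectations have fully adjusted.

Short run: with Pᵉ = 215, SRAS is Y = 3328 + 4P. Setting AD = SRAS gives 1302 = 6P, so P = 217 and Y = 4630 − 2·217 = 4196.
Output 4196 is above potential 4188, so over time expected prices rise and SRAS shifts left until Y returns to 4188.
Long run: Y = 4188 on the AD curve gives 4188 = 4630 − 2P, so P = 221.

Short run: P = 217, Y = 4196. Long run: P = 221.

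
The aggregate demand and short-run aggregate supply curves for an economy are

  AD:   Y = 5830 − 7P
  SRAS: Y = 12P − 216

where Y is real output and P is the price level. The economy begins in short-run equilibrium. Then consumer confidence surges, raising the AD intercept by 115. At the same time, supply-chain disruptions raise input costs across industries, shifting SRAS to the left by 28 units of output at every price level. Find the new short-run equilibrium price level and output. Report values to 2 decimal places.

P = 325.74, Y = 3664.84

After both shocks: AD is Y = 5945 − 7P and SRAS is Y = 12P − 244.
Setting them equal: 6189 = 19P, so P = 325.74.
Substituting into AD, Y = 3664.84.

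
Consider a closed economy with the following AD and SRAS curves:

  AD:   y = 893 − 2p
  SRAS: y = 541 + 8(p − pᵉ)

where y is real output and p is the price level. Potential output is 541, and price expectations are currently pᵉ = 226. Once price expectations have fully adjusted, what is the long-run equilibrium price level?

Short run: with pᵉ = 226, SRAS is y = 8p − 1267. Setting AD = SRAS gives 2160 = 10p, so p = 216 and y = 893 − 2·216 = 461.
Output 461 is below potential 541, so over time expected prices fall and SRAS shifts right until y returns to 541.
Long run: y = 541 on the AD curve gives 541 = 893 − 2p, so p = 176.

Long-run p = 176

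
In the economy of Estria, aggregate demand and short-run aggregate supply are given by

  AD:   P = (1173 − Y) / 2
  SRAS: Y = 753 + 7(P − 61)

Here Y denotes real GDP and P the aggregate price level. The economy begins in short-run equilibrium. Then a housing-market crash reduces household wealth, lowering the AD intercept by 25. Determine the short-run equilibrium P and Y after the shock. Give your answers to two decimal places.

P = 91.33, Y = 965.33

This is a negative demand shock: AD shifts left.
New AD: Y = 1148 − 2P.
SRAS can be written Y = 326 + 7P.
Set AD = SRAS: 1148 − 2P = 326 + 7P, so 822 = 9P and P = 91.33.
Substituting into AD, Y = 965.33.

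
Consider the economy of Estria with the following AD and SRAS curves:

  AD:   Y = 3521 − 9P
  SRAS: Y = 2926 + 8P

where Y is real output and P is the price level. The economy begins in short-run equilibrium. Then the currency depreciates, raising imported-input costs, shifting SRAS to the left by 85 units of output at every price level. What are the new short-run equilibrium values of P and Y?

This is a negative supply shock: SRAS shifts left.
New SRAS: Y = 2841 + 8P.
Set AD = SRAS: 3521 − 9P = 2841 + 8P, so 680 = 17P and P = 40.
Y = 3521 − 9·40 = 3161.

P = 40, Y = 3161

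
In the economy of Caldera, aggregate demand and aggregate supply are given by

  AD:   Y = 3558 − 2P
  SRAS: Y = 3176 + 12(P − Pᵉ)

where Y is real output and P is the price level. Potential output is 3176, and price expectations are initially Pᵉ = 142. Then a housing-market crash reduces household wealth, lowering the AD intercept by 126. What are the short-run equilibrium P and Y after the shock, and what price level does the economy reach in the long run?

Short run: P = 140, Y = 3152. Long run: P = 128.

AD shifts left: new AD is Y = 3432 − 2P. With Pᵉ = 142, SRAS is Y = 1472 + 12P.
Short run: 3432 − 2P = 1472 + 12P gives 1960 = 14P, so P = 140 and Y = 3432 − 2·140 = 3152.
Y = 3152 is below potential 3176; expectations adjust and SRAS shifts right until Y = 3176.
Long run: on the new AD curve, 3176 = 3432 − 2P gives P = 128.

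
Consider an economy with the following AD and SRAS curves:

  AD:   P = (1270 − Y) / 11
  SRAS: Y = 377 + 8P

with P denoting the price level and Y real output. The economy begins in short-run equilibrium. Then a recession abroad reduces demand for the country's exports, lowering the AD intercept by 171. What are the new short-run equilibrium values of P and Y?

This is a negative demand shock: AD shifts left.
New AD: Y = 1099 − 11P.
Set AD = SRAS: 1099 − 11P = 377 + 8P, so 722 = 19P and P = 38.
Y = 1099 − 11·38 = 681.

P = 38, Y = 681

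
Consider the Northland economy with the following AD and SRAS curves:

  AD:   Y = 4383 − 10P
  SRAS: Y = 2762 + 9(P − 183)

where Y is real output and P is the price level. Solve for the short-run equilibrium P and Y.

Write SRAS as Y = 2762 + 9P − 1647 = 1115 + 9P.
Set AD = SRAS: 4383 − 10P = 1115 + 9P, so 3268 = 19P and P = 172.
Then Y = 4383 − 10·172 = 2663.

P = 172, Y = 2663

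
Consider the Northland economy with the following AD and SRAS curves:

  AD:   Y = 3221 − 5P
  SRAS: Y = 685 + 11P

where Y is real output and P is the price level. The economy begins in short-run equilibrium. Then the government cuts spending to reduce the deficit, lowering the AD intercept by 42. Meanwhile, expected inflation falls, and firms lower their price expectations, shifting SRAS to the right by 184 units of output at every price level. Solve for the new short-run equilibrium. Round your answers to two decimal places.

After both shocks: AD is Y = 3179 − 5P and SRAS is Y = 869 + 11P.
Setting them equal: 2310 = 16P, so P = 144.38.
Substituting into AD, Y = 2457.13.

P = 144.38, Y = 2457.13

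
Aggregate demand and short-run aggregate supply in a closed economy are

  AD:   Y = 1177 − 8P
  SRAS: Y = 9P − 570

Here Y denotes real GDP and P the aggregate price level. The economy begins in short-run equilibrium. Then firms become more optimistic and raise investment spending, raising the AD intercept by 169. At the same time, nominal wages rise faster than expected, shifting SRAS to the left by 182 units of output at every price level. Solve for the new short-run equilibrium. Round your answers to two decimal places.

After both shocks: AD is Y = 1346 − 8P and SRAS is Y = 9P − 752.
Setting them equal: 2098 = 17P, so P = 123.41.
Substituting into AD, Y = 358.71.

P = 123.41, Y = 358.71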